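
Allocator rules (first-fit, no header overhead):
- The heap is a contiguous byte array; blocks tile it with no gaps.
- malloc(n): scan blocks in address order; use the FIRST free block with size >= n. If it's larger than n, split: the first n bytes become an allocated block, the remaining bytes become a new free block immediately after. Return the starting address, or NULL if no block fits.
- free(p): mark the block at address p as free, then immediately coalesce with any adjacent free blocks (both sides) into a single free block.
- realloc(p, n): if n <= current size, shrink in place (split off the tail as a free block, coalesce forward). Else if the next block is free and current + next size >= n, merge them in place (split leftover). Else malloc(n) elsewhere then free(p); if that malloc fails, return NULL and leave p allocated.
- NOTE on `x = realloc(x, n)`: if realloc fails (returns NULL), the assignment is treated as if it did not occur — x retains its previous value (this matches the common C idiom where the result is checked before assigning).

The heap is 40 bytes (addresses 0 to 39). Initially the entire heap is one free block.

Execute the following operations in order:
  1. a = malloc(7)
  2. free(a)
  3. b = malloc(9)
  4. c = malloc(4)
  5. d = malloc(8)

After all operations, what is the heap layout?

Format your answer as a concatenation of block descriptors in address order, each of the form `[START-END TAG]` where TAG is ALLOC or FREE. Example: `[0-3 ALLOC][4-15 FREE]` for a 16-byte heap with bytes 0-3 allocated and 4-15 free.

Answer: [0-8 ALLOC][9-12 ALLOC][13-20 ALLOC][21-39 FREE]

Derivation:
Op 1: a = malloc(7) -> a = 0; heap: [0-6 ALLOC][7-39 FREE]
Op 2: free(a) -> (freed a); heap: [0-39 FREE]
Op 3: b = malloc(9) -> b = 0; heap: [0-8 ALLOC][9-39 FREE]
Op 4: c = malloc(4) -> c = 9; heap: [0-8 ALLOC][9-12 ALLOC][13-39 FREE]
Op 5: d = malloc(8) -> d = 13; heap: [0-8 ALLOC][9-12 ALLOC][13-20 ALLOC][21-39 FREE]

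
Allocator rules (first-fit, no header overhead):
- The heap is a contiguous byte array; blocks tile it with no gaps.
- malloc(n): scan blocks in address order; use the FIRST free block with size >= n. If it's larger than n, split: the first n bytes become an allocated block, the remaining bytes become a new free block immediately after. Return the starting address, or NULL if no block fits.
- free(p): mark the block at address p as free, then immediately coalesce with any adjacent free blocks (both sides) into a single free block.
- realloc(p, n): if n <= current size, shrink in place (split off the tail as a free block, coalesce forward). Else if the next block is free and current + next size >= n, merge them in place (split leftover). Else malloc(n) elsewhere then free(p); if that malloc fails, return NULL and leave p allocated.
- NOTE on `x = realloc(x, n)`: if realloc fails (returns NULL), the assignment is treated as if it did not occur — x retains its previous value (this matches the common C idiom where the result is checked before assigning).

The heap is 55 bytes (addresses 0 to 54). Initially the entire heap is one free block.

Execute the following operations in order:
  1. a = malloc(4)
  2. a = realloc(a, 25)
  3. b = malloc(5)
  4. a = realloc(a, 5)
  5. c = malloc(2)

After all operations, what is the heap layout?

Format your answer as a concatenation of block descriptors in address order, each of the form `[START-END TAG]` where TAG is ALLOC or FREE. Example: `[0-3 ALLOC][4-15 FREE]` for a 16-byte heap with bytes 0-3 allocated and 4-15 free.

Op 1: a = malloc(4) -> a = 0; heap: [0-3 ALLOC][4-54 FREE]
Op 2: a = realloc(a, 25) -> a = 0; heap: [0-24 ALLOC][25-54 FREE]
Op 3: b = malloc(5) -> b = 25; heap: [0-24 ALLOC][25-29 ALLOC][30-54 FREE]
Op 4: a = realloc(a, 5) -> a = 0; heap: [0-4 ALLOC][5-24 FREE][25-29 ALLOC][30-54 FREE]
Op 5: c = malloc(2) -> c = 5; heap: [0-4 ALLOC][5-6 ALLOC][7-24 FREE][25-29 ALLOC][30-54 FREE]

Answer: [0-4 ALLOC][5-6 ALLOC][7-24 FREE][25-29 ALLOC][30-54 FREE]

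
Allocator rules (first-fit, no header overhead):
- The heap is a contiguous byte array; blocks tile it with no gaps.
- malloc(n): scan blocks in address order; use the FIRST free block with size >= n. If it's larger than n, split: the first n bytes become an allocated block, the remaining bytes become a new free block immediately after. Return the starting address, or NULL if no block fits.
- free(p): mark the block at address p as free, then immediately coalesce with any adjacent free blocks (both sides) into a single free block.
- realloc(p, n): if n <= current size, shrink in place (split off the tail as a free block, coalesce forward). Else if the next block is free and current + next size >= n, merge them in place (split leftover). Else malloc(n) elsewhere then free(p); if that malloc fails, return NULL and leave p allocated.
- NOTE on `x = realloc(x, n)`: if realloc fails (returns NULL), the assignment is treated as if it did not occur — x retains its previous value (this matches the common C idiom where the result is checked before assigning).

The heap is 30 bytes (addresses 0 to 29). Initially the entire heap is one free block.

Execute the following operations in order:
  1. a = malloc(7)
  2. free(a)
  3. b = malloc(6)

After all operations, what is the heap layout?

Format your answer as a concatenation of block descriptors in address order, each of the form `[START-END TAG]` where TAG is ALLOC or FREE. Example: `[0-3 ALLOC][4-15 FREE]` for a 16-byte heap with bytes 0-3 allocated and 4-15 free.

Answer: [0-5 ALLOC][6-29 FREE]

Derivation:
Op 1: a = malloc(7) -> a = 0; heap: [0-6 ALLOC][7-29 FREE]
Op 2: free(a) -> (freed a); heap: [0-29 FREE]
Op 3: b = malloc(6) -> b = 0; heap: [0-5 ALLOC][6-29 FREE]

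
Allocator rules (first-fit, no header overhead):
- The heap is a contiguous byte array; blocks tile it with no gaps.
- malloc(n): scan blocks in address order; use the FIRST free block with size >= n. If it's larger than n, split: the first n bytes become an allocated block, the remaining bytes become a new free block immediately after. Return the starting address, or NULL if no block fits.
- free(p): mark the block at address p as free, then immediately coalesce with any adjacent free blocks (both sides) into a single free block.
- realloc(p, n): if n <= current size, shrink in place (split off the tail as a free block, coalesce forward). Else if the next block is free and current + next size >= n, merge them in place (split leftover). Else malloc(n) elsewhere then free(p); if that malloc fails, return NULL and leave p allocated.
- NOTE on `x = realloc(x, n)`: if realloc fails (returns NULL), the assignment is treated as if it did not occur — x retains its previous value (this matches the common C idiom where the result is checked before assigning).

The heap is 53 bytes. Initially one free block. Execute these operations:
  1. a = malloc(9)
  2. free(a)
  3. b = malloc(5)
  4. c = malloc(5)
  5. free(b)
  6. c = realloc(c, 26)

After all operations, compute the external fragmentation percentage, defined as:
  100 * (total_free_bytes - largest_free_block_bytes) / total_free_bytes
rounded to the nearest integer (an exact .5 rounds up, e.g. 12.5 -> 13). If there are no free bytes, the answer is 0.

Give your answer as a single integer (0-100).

Answer: 19

Derivation:
Op 1: a = malloc(9) -> a = 0; heap: [0-8 ALLOC][9-52 FREE]
Op 2: free(a) -> (freed a); heap: [0-52 FREE]
Op 3: b = malloc(5) -> b = 0; heap: [0-4 ALLOC][5-52 FREE]
Op 4: c = malloc(5) -> c = 5; heap: [0-4 ALLOC][5-9 ALLOC][10-52 FREE]
Op 5: free(b) -> (freed b); heap: [0-4 FREE][5-9 ALLOC][10-52 FREE]
Op 6: c = realloc(c, 26) -> c = 5; heap: [0-4 FREE][5-30 ALLOC][31-52 FREE]
Free blocks: [5 22] total_free=27 largest=22 -> 100*(27-22)/27 = 500/27 ≈ 18.519 -> rounds to 19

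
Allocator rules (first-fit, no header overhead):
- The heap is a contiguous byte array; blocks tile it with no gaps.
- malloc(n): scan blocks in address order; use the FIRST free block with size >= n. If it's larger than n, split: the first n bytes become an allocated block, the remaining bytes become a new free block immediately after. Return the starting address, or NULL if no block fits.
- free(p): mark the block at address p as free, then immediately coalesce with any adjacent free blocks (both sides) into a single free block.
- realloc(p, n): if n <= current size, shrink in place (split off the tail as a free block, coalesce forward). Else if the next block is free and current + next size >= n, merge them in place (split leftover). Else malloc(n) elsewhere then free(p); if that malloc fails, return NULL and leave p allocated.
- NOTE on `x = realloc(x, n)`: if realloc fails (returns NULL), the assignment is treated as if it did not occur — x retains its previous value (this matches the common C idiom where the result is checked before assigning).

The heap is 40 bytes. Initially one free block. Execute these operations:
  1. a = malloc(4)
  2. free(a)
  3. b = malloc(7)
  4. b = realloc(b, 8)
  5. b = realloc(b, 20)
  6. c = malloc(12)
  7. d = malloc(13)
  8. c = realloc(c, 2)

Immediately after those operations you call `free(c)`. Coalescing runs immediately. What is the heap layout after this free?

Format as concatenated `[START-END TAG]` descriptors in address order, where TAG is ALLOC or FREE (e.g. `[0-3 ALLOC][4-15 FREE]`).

Answer: [0-19 ALLOC][20-39 FREE]

Derivation:
Op 1: a = malloc(4) -> a = 0; heap: [0-3 ALLOC][4-39 FREE]
Op 2: free(a) -> (freed a); heap: [0-39 FREE]
Op 3: b = malloc(7) -> b = 0; heap: [0-6 ALLOC][7-39 FREE]
Op 4: b = realloc(b, 8) -> b = 0; heap: [0-7 ALLOC][8-39 FREE]
Op 5: b = realloc(b, 20) -> b = 0; heap: [0-19 ALLOC][20-39 FREE]
Op 6: c = malloc(12) -> c = 20; heap: [0-19 ALLOC][20-31 ALLOC][32-39 FREE]
Op 7: d = malloc(13) -> d = NULL; heap: [0-19 ALLOC][20-31 ALLOC][32-39 FREE]
Op 8: c = realloc(c, 2) -> c = 20; heap: [0-19 ALLOC][20-21 ALLOC][22-39 FREE]
free(c): c = 20 -> block [20-21 ALLOC]; mark free, coalesce with adjacent free neighbors -> [0-19 ALLOC][20-39 FREE]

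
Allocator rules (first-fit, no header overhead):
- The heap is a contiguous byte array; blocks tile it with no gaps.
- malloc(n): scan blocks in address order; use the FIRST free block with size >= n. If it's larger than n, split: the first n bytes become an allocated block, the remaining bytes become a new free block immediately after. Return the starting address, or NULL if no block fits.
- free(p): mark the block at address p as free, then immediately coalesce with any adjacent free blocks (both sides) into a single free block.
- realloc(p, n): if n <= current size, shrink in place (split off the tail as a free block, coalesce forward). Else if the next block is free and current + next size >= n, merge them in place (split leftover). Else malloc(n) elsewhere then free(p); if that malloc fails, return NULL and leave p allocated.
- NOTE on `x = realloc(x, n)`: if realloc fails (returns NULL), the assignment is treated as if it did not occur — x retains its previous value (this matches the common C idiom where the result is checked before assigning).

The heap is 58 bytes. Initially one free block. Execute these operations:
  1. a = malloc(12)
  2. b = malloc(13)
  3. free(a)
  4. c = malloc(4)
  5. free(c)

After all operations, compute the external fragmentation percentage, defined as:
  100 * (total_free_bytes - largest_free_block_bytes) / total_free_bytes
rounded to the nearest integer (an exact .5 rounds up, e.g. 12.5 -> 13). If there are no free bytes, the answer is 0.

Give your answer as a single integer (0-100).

Op 1: a = malloc(12) -> a = 0; heap: [0-11 ALLOC][12-57 FREE]
Op 2: b = malloc(13) -> b = 12; heap: [0-11 ALLOC][12-24 ALLOC][25-57 FREE]
Op 3: free(a) -> (freed a); heap: [0-11 FREE][12-24 ALLOC][25-57 FREE]
Op 4: c = malloc(4) -> c = 0; heap: [0-3 ALLOC][4-11 FREE][12-24 ALLOC][25-57 FREE]
Op 5: free(c) -> (freed c); heap: [0-11 FREE][12-24 ALLOC][25-57 FREE]
Free blocks: [12 33] total_free=45 largest=33 -> 100*(45-33)/45 = 1200/45 ≈ 26.667 -> rounds to 27

Answer: 27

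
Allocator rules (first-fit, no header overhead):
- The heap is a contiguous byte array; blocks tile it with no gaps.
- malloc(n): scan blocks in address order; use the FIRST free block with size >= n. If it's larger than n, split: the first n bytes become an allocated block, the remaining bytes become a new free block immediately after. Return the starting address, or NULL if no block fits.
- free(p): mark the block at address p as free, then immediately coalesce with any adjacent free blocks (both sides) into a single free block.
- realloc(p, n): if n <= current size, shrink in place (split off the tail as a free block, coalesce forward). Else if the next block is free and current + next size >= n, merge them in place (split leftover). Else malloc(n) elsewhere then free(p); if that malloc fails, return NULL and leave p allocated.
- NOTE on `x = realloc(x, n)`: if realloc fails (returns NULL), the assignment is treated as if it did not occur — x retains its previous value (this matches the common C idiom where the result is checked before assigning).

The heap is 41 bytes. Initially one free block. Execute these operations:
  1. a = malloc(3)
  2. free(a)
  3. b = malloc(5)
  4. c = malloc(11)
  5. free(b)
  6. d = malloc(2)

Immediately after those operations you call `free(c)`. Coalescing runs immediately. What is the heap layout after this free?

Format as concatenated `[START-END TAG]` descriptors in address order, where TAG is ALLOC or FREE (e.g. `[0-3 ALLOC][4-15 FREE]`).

Answer: [0-1 ALLOC][2-40 FREE]

Derivation:
Op 1: a = malloc(3) -> a = 0; heap: [0-2 ALLOC][3-40 FREE]
Op 2: free(a) -> (freed a); heap: [0-40 FREE]
Op 3: b = malloc(5) -> b = 0; heap: [0-4 ALLOC][5-40 FREE]
Op 4: c = malloc(11) -> c = 5; heap: [0-4 ALLOC][5-15 ALLOC][16-40 FREE]
Op 5: free(b) -> (freed b); heap: [0-4 FREE][5-15 ALLOC][16-40 FREE]
Op 6: d = malloc(2) -> d = 0; heap: [0-1 ALLOC][2-4 FREE][5-15 ALLOC][16-40 FREE]
free(c): c = 5 -> block [5-15 ALLOC]; mark free, coalesce with adjacent free neighbors -> [0-1 ALLOC][2-40 FREE]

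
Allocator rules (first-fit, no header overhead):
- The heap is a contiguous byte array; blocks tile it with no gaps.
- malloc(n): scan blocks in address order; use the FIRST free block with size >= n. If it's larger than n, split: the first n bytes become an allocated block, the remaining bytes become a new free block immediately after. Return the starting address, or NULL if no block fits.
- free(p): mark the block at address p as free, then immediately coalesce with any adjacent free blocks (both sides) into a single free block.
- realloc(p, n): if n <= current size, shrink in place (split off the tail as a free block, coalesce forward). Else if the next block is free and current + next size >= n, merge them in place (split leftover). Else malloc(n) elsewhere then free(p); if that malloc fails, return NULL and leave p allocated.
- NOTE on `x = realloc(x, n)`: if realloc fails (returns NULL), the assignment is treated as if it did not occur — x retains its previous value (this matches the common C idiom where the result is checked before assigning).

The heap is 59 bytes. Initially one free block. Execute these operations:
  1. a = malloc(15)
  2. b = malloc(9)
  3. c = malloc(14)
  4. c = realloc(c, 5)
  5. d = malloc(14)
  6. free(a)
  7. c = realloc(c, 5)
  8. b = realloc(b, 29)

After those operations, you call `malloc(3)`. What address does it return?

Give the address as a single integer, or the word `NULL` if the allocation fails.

Answer: 0

Derivation:
Op 1: a = malloc(15) -> a = 0; heap: [0-14 ALLOC][15-58 FREE]
Op 2: b = malloc(9) -> b = 15; heap: [0-14 ALLOC][15-23 ALLOC][24-58 FREE]
Op 3: c = malloc(14) -> c = 24; heap: [0-14 ALLOC][15-23 ALLOC][24-37 ALLOC][38-58 FREE]
Op 4: c = realloc(c, 5) -> c = 24; heap: [0-14 ALLOC][15-23 ALLOC][24-28 ALLOC][29-58 FREE]
Op 5: d = malloc(14) -> d = 29; heap: [0-14 ALLOC][15-23 ALLOC][24-28 ALLOC][29-42 ALLOC][43-58 FREE]
Op 6: free(a) -> (freed a); heap: [0-14 FREE][15-23 ALLOC][24-28 ALLOC][29-42 ALLOC][43-58 FREE]
Op 7: c = realloc(c, 5) -> c = 24; heap: [0-14 FREE][15-23 ALLOC][24-28 ALLOC][29-42 ALLOC][43-58 FREE]
Op 8: b = realloc(b, 29) -> NULL (b unchanged); heap: [0-14 FREE][15-23 ALLOC][24-28 ALLOC][29-42 ALLOC][43-58 FREE]
malloc(3): first-fit scan over [0-14 FREE][15-23 ALLOC][24-28 ALLOC][29-42 ALLOC][43-58 FREE] -> 0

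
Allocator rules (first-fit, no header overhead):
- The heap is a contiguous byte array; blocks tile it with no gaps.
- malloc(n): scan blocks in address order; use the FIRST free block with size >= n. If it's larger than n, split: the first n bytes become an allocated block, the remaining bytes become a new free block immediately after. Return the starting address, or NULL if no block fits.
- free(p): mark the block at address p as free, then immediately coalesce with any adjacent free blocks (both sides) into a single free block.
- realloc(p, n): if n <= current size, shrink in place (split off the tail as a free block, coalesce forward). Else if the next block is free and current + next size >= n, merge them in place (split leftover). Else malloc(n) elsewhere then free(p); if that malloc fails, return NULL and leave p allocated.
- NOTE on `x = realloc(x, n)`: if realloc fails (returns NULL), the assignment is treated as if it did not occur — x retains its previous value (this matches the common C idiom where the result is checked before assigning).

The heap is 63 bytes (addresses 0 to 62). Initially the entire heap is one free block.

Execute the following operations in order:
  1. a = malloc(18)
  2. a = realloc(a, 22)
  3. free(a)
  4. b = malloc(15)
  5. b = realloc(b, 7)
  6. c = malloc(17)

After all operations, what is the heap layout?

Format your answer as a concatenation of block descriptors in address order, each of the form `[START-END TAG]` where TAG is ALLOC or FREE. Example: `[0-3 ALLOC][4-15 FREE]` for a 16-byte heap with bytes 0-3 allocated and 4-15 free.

Answer: [0-6 ALLOC][7-23 ALLOC][24-62 FREE]

Derivation:
Op 1: a = malloc(18) -> a = 0; heap: [0-17 ALLOC][18-62 FREE]
Op 2: a = realloc(a, 22) -> a = 0; heap: [0-21 ALLOC][22-62 FREE]
Op 3: free(a) -> (freed a); heap: [0-62 FREE]
Op 4: b = malloc(15) -> b = 0; heap: [0-14 ALLOC][15-62 FREE]
Op 5: b = realloc(b, 7) -> b = 0; heap: [0-6 ALLOC][7-62 FREE]
Op 6: c = malloc(17) -> c = 7; heap: [0-6 ALLOC][7-23 ALLOC][24-62 FREE]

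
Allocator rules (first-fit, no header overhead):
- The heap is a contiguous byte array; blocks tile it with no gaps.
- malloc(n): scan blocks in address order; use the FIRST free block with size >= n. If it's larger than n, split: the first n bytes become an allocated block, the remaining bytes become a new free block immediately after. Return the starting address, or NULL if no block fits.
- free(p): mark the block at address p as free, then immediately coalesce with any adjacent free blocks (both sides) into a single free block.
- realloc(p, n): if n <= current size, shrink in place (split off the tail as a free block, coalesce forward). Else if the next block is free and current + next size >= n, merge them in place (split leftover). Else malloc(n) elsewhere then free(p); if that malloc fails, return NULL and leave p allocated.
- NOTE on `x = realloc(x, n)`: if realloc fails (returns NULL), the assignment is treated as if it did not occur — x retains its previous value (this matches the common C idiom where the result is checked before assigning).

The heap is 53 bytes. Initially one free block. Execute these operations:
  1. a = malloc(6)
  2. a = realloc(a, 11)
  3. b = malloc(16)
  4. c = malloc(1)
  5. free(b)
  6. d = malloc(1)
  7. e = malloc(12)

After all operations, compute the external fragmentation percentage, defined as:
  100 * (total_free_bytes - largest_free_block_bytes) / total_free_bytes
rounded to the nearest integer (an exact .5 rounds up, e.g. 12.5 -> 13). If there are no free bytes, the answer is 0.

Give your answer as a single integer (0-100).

Op 1: a = malloc(6) -> a = 0; heap: [0-5 ALLOC][6-52 FREE]
Op 2: a = realloc(a, 11) -> a = 0; heap: [0-10 ALLOC][11-52 FREE]
Op 3: b = malloc(16) -> b = 11; heap: [0-10 ALLOC][11-26 ALLOC][27-52 FREE]
Op 4: c = malloc(1) -> c = 27; heap: [0-10 ALLOC][11-26 ALLOC][27-27 ALLOC][28-52 FREE]
Op 5: free(b) -> (freed b); heap: [0-10 ALLOC][11-26 FREE][27-27 ALLOC][28-52 FREE]
Op 6: d = malloc(1) -> d = 11; heap: [0-10 ALLOC][11-11 ALLOC][12-26 FREE][27-27 ALLOC][28-52 FREE]
Op 7: e = malloc(12) -> e = 12; heap: [0-10 ALLOC][11-11 ALLOC][12-23 ALLOC][24-26 FREE][27-27 ALLOC][28-52 FREE]
Free blocks: [3 25] total_free=28 largest=25 -> 100*(28-25)/28 = 300/28 ≈ 10.714 -> rounds to 11

Answer: 11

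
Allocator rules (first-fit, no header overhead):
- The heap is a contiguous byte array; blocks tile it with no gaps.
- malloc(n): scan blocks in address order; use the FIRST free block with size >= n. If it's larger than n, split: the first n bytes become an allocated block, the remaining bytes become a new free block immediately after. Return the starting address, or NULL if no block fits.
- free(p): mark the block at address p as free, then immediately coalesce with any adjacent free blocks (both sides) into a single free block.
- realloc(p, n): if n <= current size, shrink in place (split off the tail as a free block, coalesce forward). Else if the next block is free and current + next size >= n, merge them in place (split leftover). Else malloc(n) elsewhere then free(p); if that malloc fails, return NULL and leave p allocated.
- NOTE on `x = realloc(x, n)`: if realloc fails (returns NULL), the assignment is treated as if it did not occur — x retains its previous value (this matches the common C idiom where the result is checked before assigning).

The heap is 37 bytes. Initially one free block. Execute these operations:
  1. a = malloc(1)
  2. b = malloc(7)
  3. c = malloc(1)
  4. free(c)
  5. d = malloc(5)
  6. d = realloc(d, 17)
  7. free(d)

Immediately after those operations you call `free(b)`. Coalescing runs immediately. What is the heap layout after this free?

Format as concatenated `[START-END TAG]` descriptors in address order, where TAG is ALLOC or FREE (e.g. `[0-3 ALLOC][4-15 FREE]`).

Op 1: a = malloc(1) -> a = 0; heap: [0-0 ALLOC][1-36 FREE]
Op 2: b = malloc(7) -> b = 1; heap: [0-0 ALLOC][1-7 ALLOC][8-36 FREE]
Op 3: c = malloc(1) -> c = 8; heap: [0-0 ALLOC][1-7 ALLOC][8-8 ALLOC][9-36 FREE]
Op 4: free(c) -> (freed c); heap: [0-0 ALLOC][1-7 ALLOC][8-36 FREE]
Op 5: d = malloc(5) -> d = 8; heap: [0-0 ALLOC][1-7 ALLOC][8-12 ALLOC][13-36 FREE]
Op 6: d = realloc(d, 17) -> d = 8; heap: [0-0 ALLOC][1-7 ALLOC][8-24 ALLOC][25-36 FREE]
Op 7: free(d) -> (freed d); heap: [0-0 ALLOC][1-7 ALLOC][8-36 FREE]
free(b): b = 1 -> block [1-7 ALLOC]; mark free, coalesce with adjacent free neighbors -> [0-0 ALLOC][1-36 FREE]

Answer: [0-0 ALLOC][1-36 FREE]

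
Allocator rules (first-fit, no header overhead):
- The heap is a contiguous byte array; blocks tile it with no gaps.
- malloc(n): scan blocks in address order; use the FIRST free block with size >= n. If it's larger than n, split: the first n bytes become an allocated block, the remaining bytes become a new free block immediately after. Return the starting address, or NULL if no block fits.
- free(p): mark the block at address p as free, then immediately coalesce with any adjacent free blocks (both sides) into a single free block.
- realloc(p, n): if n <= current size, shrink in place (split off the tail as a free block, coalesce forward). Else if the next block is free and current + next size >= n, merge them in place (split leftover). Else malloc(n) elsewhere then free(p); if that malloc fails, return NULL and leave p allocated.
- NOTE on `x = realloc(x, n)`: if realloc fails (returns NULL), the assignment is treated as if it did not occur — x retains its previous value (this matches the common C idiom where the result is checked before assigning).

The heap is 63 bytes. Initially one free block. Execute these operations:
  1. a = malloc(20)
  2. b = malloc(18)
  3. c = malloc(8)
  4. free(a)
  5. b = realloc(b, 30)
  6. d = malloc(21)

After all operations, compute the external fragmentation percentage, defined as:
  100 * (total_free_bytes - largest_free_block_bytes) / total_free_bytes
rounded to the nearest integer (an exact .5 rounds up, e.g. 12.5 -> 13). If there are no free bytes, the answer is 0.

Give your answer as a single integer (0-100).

Op 1: a = malloc(20) -> a = 0; heap: [0-19 ALLOC][20-62 FREE]
Op 2: b = malloc(18) -> b = 20; heap: [0-19 ALLOC][20-37 ALLOC][38-62 FREE]
Op 3: c = malloc(8) -> c = 38; heap: [0-19 ALLOC][20-37 ALLOC][38-45 ALLOC][46-62 FREE]
Op 4: free(a) -> (freed a); heap: [0-19 FREE][20-37 ALLOC][38-45 ALLOC][46-62 FREE]
Op 5: b = realloc(b, 30) -> NULL (b unchanged); heap: [0-19 FREE][20-37 ALLOC][38-45 ALLOC][46-62 FREE]
Op 6: d = malloc(21) -> d = NULL; heap: [0-19 FREE][20-37 ALLOC][38-45 ALLOC][46-62 FREE]
Free blocks: [20 17] total_free=37 largest=20 -> 100*(37-20)/37 = 1700/37 ≈ 45.946 -> rounds to 46

Answer: 46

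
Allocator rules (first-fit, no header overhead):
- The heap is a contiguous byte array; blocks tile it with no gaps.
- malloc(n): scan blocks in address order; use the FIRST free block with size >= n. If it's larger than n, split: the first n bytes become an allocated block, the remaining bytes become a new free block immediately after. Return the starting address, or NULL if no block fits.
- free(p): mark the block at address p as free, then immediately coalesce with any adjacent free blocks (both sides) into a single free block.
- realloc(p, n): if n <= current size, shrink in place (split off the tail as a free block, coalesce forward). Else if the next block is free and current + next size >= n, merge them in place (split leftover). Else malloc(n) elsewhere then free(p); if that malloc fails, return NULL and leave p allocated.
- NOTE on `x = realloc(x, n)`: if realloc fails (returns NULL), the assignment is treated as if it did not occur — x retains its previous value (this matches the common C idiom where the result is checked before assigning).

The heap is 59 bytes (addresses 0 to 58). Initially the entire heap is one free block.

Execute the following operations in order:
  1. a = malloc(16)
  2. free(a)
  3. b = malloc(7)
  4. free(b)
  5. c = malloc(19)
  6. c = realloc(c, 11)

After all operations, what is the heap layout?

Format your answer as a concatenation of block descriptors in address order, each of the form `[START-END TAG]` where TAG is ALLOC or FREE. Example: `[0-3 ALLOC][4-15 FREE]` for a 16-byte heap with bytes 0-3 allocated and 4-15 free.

Op 1: a = malloc(16) -> a = 0; heap: [0-15 ALLOC][16-58 FREE]
Op 2: free(a) -> (freed a); heap: [0-58 FREE]
Op 3: b = malloc(7) -> b = 0; heap: [0-6 ALLOC][7-58 FREE]
Op 4: free(b) -> (freed b); heap: [0-58 FREE]
Op 5: c = malloc(19) -> c = 0; heap: [0-18 ALLOC][19-58 FREE]
Op 6: c = realloc(c, 11) -> c = 0; heap: [0-10 ALLOC][11-58 FREE]

Answer: [0-10 ALLOC][11-58 FREE]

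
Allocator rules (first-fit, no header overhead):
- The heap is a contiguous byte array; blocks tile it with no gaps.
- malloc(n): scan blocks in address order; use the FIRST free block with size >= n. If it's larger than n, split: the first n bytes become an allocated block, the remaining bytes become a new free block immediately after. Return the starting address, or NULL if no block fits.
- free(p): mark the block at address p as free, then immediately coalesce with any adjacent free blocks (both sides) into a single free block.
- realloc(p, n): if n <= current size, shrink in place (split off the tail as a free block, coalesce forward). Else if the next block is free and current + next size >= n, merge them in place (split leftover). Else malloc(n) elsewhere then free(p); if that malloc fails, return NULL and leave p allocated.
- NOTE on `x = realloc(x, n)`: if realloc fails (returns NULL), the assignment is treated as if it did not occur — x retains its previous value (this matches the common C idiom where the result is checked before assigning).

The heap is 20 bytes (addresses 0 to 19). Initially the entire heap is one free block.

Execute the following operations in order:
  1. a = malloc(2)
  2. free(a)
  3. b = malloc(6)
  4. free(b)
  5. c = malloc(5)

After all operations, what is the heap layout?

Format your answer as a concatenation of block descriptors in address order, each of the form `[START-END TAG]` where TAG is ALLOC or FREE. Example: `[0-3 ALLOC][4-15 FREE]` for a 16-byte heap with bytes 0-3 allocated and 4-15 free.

Answer: [0-4 ALLOC][5-19 FREE]

Derivation:
Op 1: a = malloc(2) -> a = 0; heap: [0-1 ALLOC][2-19 FREE]
Op 2: free(a) -> (freed a); heap: [0-19 FREE]
Op 3: b = malloc(6) -> b = 0; heap: [0-5 ALLOC][6-19 FREE]
Op 4: free(b) -> (freed b); heap: [0-19 FREE]
Op 5: c = malloc(5) -> c = 0; heap: [0-4 ALLOC][5-19 FREE]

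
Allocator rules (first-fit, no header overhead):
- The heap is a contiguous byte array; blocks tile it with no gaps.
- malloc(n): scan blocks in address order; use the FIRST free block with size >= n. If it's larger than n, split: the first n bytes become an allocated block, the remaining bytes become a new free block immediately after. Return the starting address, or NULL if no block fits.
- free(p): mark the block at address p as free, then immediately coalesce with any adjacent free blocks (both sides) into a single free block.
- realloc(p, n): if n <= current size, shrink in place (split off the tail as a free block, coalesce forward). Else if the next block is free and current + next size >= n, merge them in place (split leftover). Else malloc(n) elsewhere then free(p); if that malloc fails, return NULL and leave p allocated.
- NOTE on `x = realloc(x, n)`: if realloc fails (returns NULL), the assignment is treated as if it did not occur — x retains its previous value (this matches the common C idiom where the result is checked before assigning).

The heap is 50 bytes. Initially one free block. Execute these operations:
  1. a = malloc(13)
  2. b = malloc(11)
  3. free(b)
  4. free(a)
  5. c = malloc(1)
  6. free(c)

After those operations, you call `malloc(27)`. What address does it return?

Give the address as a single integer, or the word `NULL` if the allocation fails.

Answer: 0

Derivation:
Op 1: a = malloc(13) -> a = 0; heap: [0-12 ALLOC][13-49 FREE]
Op 2: b = malloc(11) -> b = 13; heap: [0-12 ALLOC][13-23 ALLOC][24-49 FREE]
Op 3: free(b) -> (freed b); heap: [0-12 ALLOC][13-49 FREE]
Op 4: free(a) -> (freed a); heap: [0-49 FREE]
Op 5: c = malloc(1) -> c = 0; heap: [0-0 ALLOC][1-49 FREE]
Op 6: free(c) -> (freed c); heap: [0-49 FREE]
malloc(27): first-fit scan over [0-49 FREE] -> 0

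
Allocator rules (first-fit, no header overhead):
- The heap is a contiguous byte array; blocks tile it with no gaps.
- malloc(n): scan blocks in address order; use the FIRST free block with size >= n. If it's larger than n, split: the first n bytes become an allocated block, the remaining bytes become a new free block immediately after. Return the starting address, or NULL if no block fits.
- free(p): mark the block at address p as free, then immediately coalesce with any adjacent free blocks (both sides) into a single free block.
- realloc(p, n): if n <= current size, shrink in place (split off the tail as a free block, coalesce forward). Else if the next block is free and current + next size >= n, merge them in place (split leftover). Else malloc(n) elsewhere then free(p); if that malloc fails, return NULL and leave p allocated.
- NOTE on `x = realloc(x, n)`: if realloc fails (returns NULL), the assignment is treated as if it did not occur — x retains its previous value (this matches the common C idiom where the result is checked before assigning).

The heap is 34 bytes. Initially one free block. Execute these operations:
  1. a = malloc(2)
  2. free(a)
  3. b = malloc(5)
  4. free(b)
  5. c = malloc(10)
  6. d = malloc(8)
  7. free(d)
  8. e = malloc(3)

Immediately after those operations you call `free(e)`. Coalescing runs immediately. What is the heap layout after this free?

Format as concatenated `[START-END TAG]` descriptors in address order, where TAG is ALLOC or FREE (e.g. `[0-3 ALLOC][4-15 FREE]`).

Op 1: a = malloc(2) -> a = 0; heap: [0-1 ALLOC][2-33 FREE]
Op 2: free(a) -> (freed a); heap: [0-33 FREE]
Op 3: b = malloc(5) -> b = 0; heap: [0-4 ALLOC][5-33 FREE]
Op 4: free(b) -> (freed b); heap: [0-33 FREE]
Op 5: c = malloc(10) -> c = 0; heap: [0-9 ALLOC][10-33 FREE]
Op 6: d = malloc(8) -> d = 10; heap: [0-9 ALLOC][10-17 ALLOC][18-33 FREE]
Op 7: free(d) -> (freed d); heap: [0-9 ALLOC][10-33 FREE]
Op 8: e = malloc(3) -> e = 10; heap: [0-9 ALLOC][10-12 ALLOC][13-33 FREE]
free(e): e = 10 -> block [10-12 ALLOC]; mark free, coalesce with adjacent free neighbors -> [0-9 ALLOC][10-33 FREE]

Answer: [0-9 ALLOC][10-33 FREE]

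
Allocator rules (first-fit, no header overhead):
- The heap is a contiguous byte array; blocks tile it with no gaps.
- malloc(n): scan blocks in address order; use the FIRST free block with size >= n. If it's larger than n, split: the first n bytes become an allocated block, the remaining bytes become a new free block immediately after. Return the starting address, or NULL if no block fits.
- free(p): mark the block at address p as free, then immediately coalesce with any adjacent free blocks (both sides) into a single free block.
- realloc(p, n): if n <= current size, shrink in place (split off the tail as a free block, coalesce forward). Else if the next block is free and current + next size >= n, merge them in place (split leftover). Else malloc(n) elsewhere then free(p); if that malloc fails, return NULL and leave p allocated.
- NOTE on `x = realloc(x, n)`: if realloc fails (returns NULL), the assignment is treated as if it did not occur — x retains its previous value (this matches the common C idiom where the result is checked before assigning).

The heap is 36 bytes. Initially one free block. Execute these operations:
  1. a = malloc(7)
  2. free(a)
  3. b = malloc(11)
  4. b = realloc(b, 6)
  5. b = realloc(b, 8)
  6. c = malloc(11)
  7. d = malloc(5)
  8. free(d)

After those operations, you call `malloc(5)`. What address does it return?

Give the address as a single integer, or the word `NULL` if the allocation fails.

Answer: 19

Derivation:
Op 1: a = malloc(7) -> a = 0; heap: [0-6 ALLOC][7-35 FREE]
Op 2: free(a) -> (freed a); heap: [0-35 FREE]
Op 3: b = malloc(11) -> b = 0; heap: [0-10 ALLOC][11-35 FREE]
Op 4: b = realloc(b, 6) -> b = 0; heap: [0-5 ALLOC][6-35 FREE]
Op 5: b = realloc(b, 8) -> b = 0; heap: [0-7 ALLOC][8-35 FREE]
Op 6: c = malloc(11) -> c = 8; heap: [0-7 ALLOC][8-18 ALLOC][19-35 FREE]
Op 7: d = malloc(5) -> d = 19; heap: [0-7 ALLOC][8-18 ALLOC][19-23 ALLOC][24-35 FREE]
Op 8: free(d) -> (freed d); heap: [0-7 ALLOC][8-18 ALLOC][19-35 FREE]
malloc(5): first-fit scan over [0-7 ALLOC][8-18 ALLOC][19-35 FREE] -> 19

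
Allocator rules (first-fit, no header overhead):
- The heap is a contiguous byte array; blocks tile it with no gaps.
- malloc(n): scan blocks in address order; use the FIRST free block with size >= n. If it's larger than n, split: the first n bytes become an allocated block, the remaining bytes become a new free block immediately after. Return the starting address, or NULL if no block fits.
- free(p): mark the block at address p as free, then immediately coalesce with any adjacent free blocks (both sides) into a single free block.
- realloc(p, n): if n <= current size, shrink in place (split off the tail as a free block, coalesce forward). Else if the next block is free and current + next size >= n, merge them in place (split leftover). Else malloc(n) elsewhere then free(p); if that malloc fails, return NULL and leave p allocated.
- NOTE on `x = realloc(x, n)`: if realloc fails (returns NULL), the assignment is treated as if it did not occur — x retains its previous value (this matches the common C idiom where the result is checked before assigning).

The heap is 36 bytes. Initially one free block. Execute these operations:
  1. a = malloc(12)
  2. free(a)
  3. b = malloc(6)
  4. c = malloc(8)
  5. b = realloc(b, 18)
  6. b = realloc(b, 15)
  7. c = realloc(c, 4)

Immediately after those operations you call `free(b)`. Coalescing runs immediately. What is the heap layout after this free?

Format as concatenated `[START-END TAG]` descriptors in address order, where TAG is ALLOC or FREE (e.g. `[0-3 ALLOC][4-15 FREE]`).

Op 1: a = malloc(12) -> a = 0; heap: [0-11 ALLOC][12-35 FREE]
Op 2: free(a) -> (freed a); heap: [0-35 FREE]
Op 3: b = malloc(6) -> b = 0; heap: [0-5 ALLOC][6-35 FREE]
Op 4: c = malloc(8) -> c = 6; heap: [0-5 ALLOC][6-13 ALLOC][14-35 FREE]
Op 5: b = realloc(b, 18) -> b = 14; heap: [0-5 FREE][6-13 ALLOC][14-31 ALLOC][32-35 FREE]
Op 6: b = realloc(b, 15) -> b = 14; heap: [0-5 FREE][6-13 ALLOC][14-28 ALLOC][29-35 FREE]
Op 7: c = realloc(c, 4) -> c = 6; heap: [0-5 FREE][6-9 ALLOC][10-13 FREE][14-28 ALLOC][29-35 FREE]
free(b): b = 14 -> block [14-28 ALLOC]; mark free, coalesce with adjacent free neighbors -> [0-5 FREE][6-9 ALLOC][10-35 FREE]

Answer: [0-5 FREE][6-9 ALLOC][10-35 FREE]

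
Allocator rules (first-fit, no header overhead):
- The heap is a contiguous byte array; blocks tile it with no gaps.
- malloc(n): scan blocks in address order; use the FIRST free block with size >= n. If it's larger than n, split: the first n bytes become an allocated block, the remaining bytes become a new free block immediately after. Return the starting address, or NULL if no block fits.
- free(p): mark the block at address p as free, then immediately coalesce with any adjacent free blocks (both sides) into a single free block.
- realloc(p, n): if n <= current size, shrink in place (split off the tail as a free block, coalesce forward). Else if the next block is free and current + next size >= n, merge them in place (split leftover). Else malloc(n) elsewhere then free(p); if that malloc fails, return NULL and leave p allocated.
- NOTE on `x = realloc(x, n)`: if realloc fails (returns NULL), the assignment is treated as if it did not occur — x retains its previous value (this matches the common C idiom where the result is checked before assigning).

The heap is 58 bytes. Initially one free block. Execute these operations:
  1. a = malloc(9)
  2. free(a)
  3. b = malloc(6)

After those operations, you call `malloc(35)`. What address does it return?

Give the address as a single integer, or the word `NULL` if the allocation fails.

Op 1: a = malloc(9) -> a = 0; heap: [0-8 ALLOC][9-57 FREE]
Op 2: free(a) -> (freed a); heap: [0-57 FREE]
Op 3: b = malloc(6) -> b = 0; heap: [0-5 ALLOC][6-57 FREE]
malloc(35): first-fit scan over [0-5 ALLOC][6-57 FREE] -> 6

Answer: 6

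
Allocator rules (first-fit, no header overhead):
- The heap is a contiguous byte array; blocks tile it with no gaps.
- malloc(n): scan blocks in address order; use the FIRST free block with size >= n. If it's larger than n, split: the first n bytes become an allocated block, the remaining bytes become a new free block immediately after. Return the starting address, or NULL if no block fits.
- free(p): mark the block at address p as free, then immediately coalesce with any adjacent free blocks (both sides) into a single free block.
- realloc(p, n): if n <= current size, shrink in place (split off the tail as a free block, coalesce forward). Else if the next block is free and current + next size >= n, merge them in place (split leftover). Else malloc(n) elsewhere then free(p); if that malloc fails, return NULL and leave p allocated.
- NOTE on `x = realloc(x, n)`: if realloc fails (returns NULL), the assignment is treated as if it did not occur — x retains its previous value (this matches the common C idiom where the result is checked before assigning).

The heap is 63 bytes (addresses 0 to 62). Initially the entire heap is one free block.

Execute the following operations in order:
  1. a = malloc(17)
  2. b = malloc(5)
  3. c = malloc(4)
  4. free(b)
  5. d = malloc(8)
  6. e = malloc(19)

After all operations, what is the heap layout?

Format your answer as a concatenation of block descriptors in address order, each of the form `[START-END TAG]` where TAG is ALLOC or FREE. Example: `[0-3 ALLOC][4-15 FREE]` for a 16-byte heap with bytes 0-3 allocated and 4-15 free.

Op 1: a = malloc(17) -> a = 0; heap: [0-16 ALLOC][17-62 FREE]
Op 2: b = malloc(5) -> b = 17; heap: [0-16 ALLOC][17-21 ALLOC][22-62 FREE]
Op 3: c = malloc(4) -> c = 22; heap: [0-16 ALLOC][17-21 ALLOC][22-25 ALLOC][26-62 FREE]
Op 4: free(b) -> (freed b); heap: [0-16 ALLOC][17-21 FREE][22-25 ALLOC][26-62 FREE]
Op 5: d = malloc(8) -> d = 26; heap: [0-16 ALLOC][17-21 FREE][22-25 ALLOC][26-33 ALLOC][34-62 FREE]
Op 6: e = malloc(19) -> e = 34; heap: [0-16 ALLOC][17-21 FREE][22-25 ALLOC][26-33 ALLOC][34-52 ALLOC][53-62 FREE]

Answer: [0-16 ALLOC][17-21 FREE][22-25 ALLOC][26-33 ALLOC][34-52 ALLOC][53-62 FREE]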